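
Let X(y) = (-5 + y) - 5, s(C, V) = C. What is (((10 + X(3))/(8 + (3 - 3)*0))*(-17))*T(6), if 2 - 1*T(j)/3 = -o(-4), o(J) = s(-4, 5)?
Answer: 153/4 ≈ 38.250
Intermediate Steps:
o(J) = -4
X(y) = -10 + y
T(j) = -6 (T(j) = 6 - (-3)*(-4) = 6 - 3*4 = 6 - 12 = -6)
(((10 + X(3))/(8 + (3 - 3)*0))*(-17))*T(6) = (((10 + (-10 + 3))/(8 + (3 - 3)*0))*(-17))*(-6) = (((10 - 7)/(8 + 0*0))*(-17))*(-6) = ((3/(8 + 0))*(-17))*(-6) = ((3/8)*(-17))*(-6) = -51/8*(-6) = 153/4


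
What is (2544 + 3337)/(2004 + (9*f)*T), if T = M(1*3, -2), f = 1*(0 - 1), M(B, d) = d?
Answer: 5881/2022 ≈ 2.9085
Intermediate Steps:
f = -1 (f = 1*(-1) = -1)
T = -2
(2544 + 3337)/(2004 + (9*f)*T) = (2544 + 3337)/(2004 + (9*(-1))*(-2)) = 5881/(2004 - 9*(-2)) = 5881/(2004 + 18) = 5881/2022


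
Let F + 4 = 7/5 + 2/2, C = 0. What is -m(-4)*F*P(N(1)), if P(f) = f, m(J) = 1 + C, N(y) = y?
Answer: 8/5 ≈ 1.6000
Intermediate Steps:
m(J) = 1 (m(J) = 1 + 0 = 1)
F = -8/5 (F = -4 + (7/5 + 2/2) = -4 + (7*(⅕) + 2*(½)) = -4 + (7/5 + 1) = -4 + 12/5 = -8/5 ≈ -1.6000)
-m(-4)*F*P(N(1)) = -1*(-8/5) = 8/5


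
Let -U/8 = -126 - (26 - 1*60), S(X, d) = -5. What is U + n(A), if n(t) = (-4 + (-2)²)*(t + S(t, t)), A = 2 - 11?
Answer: 736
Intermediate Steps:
A = -9
n(t) = 0 (n(t) = (-4 + (-2)²)*(t - 5) = (-4 + 4)*(-5 + t) = 0*(-5 + t) = 0)
U = 736 (U = -8*(-126 - (26 - 1*60)) = -8*(-126 - (26 - 60)) = -8*(-126 - 1*(-34)) = -8*(-126 + 34) = -8*(-92) = 736)
U + n(A) = 736 + 0 = 736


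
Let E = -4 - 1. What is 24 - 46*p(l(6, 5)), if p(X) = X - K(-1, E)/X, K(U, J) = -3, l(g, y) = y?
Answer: -1168/5 ≈ -233.60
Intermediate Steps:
E = -5
p(X) = X + 3/X (p(X) = X - (-3)/X = X + 3/X)
24 - 46*p(l(6, 5)) = 24 - 46*(5 + 3/5) = 24 - 46*(5 + 3*(⅕)) = 24 - 46*(5 + ⅗) = 24 - 46*28/5 = 24 - 1288/5 = -1168/5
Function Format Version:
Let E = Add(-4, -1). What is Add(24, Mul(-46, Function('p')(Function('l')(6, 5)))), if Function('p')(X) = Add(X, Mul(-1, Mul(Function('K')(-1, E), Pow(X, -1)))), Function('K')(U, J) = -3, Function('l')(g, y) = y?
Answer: Rational(-1168, 5) ≈ -233.60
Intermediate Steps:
E = -5
Function('p')(X) = Add(X, Mul(3, Pow(X, -1))) (Function('p')(X) = Add(X, Mul(-1, Mul(-3, Pow(X, -1)))) = Add(X, Mul(3, Pow(X, -1))))
Add(24, Mul(-46, Function('p')(Function('l')(6, 5)))) = Add(24, Mul(-46, Add(5, Mul(3, Pow(5, -1))))) = Add(24, Mul(-46, Add(5, Mul(3, Rational(1, 5))))) = Add(24, Mul(-46, Add(5, Rational(3, 5)))) = Add(24, Mul(-46, Rational(28, 5))) = Add(24, Rational(-1288, 5)) = Rational(-1168, 5)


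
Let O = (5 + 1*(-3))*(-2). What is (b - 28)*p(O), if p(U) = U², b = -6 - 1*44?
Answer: -1248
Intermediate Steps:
b = -50 (b = -6 - 44 = -50)
O = -4 (O = (5 - 3)*(-2) = 2*(-2) = -4)
(b - 28)*p(O) = (-50 - 28)*(-4)² = -78*16 = -1248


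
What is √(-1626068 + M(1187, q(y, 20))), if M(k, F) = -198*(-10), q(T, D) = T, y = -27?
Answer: 2*I*√406022 ≈ 1274.4*I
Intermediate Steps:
M(k, F) = 1980
√(-1626068 + M(1187, q(y, 20))) = √(-1626068 + 1980) = √(-1624088) = 2*I*√406022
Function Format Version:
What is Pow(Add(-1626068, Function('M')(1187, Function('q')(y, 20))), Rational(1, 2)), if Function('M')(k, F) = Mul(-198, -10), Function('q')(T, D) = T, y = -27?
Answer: Mul(2, I, Pow(406022, Rational(1, 2))) ≈ Mul(1274.4, I)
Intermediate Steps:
Function('M')(k, F) = 1980
Pow(Add(-1626068, Function('M')(1187, Function('q')(y, 20))), Rational(1, 2)) = Pow(Add(-1626068, 1980), Rational(1, 2)) = Pow(-1624088, Rational(1, 2)) = Mul(2, I, Pow(406022, Rational(1, 2)))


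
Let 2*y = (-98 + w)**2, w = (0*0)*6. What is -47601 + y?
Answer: -42799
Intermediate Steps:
w = 0 (w = 0*6 = 0)
y = 4802 (y = (-98 + 0)**2/2 = (1/2)*(-98)**2 = (1/2)*9604 = 4802)
-47601 + y = -47601 + 4802 = -42799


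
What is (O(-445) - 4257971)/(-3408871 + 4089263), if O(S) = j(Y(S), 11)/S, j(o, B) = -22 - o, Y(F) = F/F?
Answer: -236849634/37846805 ≈ -6.2581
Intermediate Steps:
Y(F) = 1
O(S) = -23/S (O(S) = (-22 - 1*1)/S = (-22 - 1)/S = -23/S)
(O(-445) - 4257971)/(-3408871 + 4089263) = (-23/(-445) - 4257971)/(-3408871 + 4089263) = (-23*(-1/445) - 4257971)/680392 = (23/445 - 4257971)*(1/680392) = -1894797072/445*1/680392 = -236849634/37846805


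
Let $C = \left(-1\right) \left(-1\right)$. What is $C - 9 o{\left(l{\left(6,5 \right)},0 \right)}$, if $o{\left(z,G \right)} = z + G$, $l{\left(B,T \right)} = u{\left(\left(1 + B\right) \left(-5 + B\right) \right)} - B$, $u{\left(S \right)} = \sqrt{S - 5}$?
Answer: $55 - 9 \sqrt{2} \approx 42.272$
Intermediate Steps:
$C = 1$
$u{\left(S \right)} = \sqrt{-5 + S}$
$l{\left(B,T \right)} = \sqrt{-5 + \left(1 + B\right) \left(-5 + B\right)} - B$
$o{\left(z,G \right)} = G + z$
$C - 9 o{\left(l{\left(6,5 \right)},0 \right)} = 1 - 9 \left(0 + \left(\sqrt{-10 + 6^{2} - 24} - 6\right)\right) = 1 - 9 \left(0 - \left(6 - \sqrt{-10 + 36 - 24}\right)\right) = 1 - 9 \left(0 - \left(6 - \sqrt{2}\right)\right) = 1 - 9 \left(-6 + \sqrt{2}\right) = 1 + \left(54 - 9 \sqrt{2}\right) = 55 - 9 \sqrt{2}$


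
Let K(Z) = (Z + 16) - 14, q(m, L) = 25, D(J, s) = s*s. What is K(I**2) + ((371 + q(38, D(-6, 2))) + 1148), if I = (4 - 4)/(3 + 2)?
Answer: 1546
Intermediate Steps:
D(J, s) = s**2
I = 0 (I = 0/5 = 0*(1/5) = 0)
K(Z) = 2 + Z (K(Z) = (16 + Z) - 14 = 2 + Z)
K(I**2) + ((371 + q(38, D(-6, 2))) + 1148) = (2 + 0**2) + ((371 + 25) + 1148) = (2 + 0) + (396 + 1148) = 2 + 1544 = 1546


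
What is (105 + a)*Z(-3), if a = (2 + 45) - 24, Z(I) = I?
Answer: -384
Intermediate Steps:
a = 23 (a = 47 - 24 = 23)
(105 + a)*Z(-3) = (105 + 23)*(-3) = 128*(-3) = -384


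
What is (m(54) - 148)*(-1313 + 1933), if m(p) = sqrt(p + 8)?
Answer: -91760 + 620*sqrt(62) ≈ -86878.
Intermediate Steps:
m(p) = sqrt(8 + p)
(m(54) - 148)*(-1313 + 1933) = (sqrt(8 + 54) - 148)*(-1313 + 1933) = (sqrt(62) - 148)*620 = (-148 + sqrt(62))*620 = -91760 + 620*sqrt(62)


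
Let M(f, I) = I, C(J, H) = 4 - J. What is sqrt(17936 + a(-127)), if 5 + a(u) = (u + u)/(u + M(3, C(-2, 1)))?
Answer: sqrt(2169905)/11 ≈ 133.91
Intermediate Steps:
a(u) = -5 + 2*u/(6 + u) (a(u) = -5 + (u + u)/(u + (4 - 1*(-2))) = -5 + (2*u)/(u + (4 + 2)) = -5 + (2*u)/(u + 6) = -5 + (2*u)/(6 + u) = -5 + 2*u/(6 + u))
sqrt(17936 + a(-127)) = sqrt(17936 + 3*(-10 - 1*(-127))/(6 - 127)) = sqrt(17936 + 3*(-10 + 127)/(-121)) = sqrt(17936 + 3*(-1/121)*117) = sqrt(17936 - 351/121) = sqrt(2169905/121) = sqrt(2169905)/11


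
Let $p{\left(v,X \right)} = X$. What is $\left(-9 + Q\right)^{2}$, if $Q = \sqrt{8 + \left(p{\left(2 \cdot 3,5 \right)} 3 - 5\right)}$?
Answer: $99 - 54 \sqrt{2} \approx 22.632$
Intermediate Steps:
$Q = 3 \sqrt{2}$ ($Q = \sqrt{8 + \left(5 \cdot 3 - 5\right)} = \sqrt{8 + \left(15 - 5\right)} = \sqrt{8 + 10} = \sqrt{18} = 3 \sqrt{2} \approx 4.2426$)
$\left(-9 + Q\right)^{2} = \left(-9 + 3 \sqrt{2}\right)^{2}$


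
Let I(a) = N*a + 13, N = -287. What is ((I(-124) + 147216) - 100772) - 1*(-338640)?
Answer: 420685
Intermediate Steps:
I(a) = 13 - 287*a (I(a) = -287*a + 13 = 13 - 287*a)
((I(-124) + 147216) - 100772) - 1*(-338640) = (((13 - 287*(-124)) + 147216) - 100772) - 1*(-338640) = (((13 + 35588) + 147216) - 100772) + 338640 = ((35601 + 147216) - 100772) + 338640 = (182817 - 100772) + 338640 = 82045 + 338640 = 420685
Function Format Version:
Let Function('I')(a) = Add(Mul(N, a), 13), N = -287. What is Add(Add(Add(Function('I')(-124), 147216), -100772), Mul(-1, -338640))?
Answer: 420685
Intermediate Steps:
Function('I')(a) = Add(13, Mul(-287, a)) (Function('I')(a) = Add(Mul(-287, a), 13) = Add(13, Mul(-287, a)))
Add(Add(Add(Function('I')(-124), 147216), -100772), Mul(-1, -338640)) = Add(Add(Add(Add(13, Mul(-287, -124)), 147216), -100772), Mul(-1, -338640)) = Add(Add(Add(Add(13, 35588), 147216), -100772), 338640) = Add(Add(Add(35601, 147216), -100772), 338640) = Add(Add(182817, -100772), 338640) = Add(82045, 338640) = 420685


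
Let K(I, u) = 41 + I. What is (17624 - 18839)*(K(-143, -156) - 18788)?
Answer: 22951350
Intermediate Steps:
(17624 - 18839)*(K(-143, -156) - 18788) = (17624 - 18839)*((41 - 143) - 18788) = -1215*(-102 - 18788) = -1215*(-18890) = 22951350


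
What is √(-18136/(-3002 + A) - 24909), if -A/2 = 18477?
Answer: I*√2485377743863/9989 ≈ 157.82*I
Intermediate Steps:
A = -36954 (A = -2*18477 = -36954)
√(-18136/(-3002 + A) - 24909) = √(-18136/(-3002 - 36954) - 24909) = √(-18136/(-39956) - 24909) = √(-18136*(-1/39956) - 24909) = √(4534/9989 - 24909) = √(-248811467/9989) = I*√2485377743863/9989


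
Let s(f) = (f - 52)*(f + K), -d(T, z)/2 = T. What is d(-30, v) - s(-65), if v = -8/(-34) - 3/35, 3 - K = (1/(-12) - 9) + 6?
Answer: -27333/4 ≈ -6833.3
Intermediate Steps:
K = 73/12 (K = 3 - ((1/(-12) - 9) + 6) = 3 - ((-1/12 - 9) + 6) = 3 - (-109/12 + 6) = 3 - 1*(-37/12) = 3 + 37/12 = 73/12 ≈ 6.0833)
v = 89/595 (v = -8*(-1/34) - 3*1/35 = 4/17 - 3/35 = 89/595 ≈ 0.14958)
d(T, z) = -2*T
s(f) = (-52 + f)*(73/12 + f) (s(f) = (f - 52)*(f + 73/12) = (-52 + f)*(73/12 + f))
d(-30, v) - s(-65) = -2*(-30) - (-949/3 + (-65)² - 551/12*(-65)) = 60 - (-949/3 + 4225 + 35815/12) = 60 - 1*27573/4 = 60 - 27573/4 = -27333/4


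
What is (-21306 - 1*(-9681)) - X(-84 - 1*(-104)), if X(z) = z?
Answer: -11645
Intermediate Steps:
(-21306 - 1*(-9681)) - X(-84 - 1*(-104)) = (-21306 - 1*(-9681)) - (-84 - 1*(-104)) = (-21306 + 9681) - (-84 + 104) = -11625 - 1*20 = -11625 - 20 = -11645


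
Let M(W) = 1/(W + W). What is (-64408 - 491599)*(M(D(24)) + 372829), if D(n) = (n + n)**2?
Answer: -955217820320231/4608 ≈ -2.0730e+11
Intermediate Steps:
D(n) = 4*n**2 (D(n) = (2*n)**2 = 4*n**2)
M(W) = 1/(2*W)
(-64408 - 491599)*(M(D(24)) + 372829) = (-64408 - 491599)*(1/(2*((4*24**2))) + 372829) = -556007*(1/(2*((4*576))) + 372829) = -556007*((1/2)/2304 + 372829) = -556007*((1/2)*(1/2304) + 372829) = -556007*(1/4608 + 372829) = -556007*1717996033/4608 = -955217820320231/4608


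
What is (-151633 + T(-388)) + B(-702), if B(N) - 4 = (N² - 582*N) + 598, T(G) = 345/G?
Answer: 291130411/388 ≈ 7.5034e+5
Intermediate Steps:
B(N) = 602 + N² - 582*N (B(N) = 4 + ((N² - 582*N) + 598) = 4 + (598 + N² - 582*N) = 602 + N² - 582*N)
(-151633 + T(-388)) + B(-702) = (-151633 + 345/(-388)) + (602 + (-702)² - 582*(-702)) = (-151633 + 345*(-1/388)) + (602 + 492804 + 408564) = (-151633 - 345/388) + 901970 = -58833949/388 + 901970 = 291130411/388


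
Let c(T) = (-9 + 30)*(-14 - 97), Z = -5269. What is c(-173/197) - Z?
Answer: 2938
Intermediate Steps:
c(T) = -2331 (c(T) = 21*(-111) = -2331)
c(-173/197) - Z = -2331 - 1*(-5269) = -2331 + 5269 = 2938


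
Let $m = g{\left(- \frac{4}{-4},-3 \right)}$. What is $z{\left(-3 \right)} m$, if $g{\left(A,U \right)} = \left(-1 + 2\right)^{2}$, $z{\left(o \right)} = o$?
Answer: $-3$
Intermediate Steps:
$g{\left(A,U \right)} = 1$ ($g{\left(A,U \right)} = 1^{2} = 1$)
$m = 1$
$z{\left(-3 \right)} m = \left(-3\right) 1 = -3$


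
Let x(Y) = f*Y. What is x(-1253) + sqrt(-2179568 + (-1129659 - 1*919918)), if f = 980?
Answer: -1227940 + 3*I*sqrt(469905) ≈ -1.2279e+6 + 2056.5*I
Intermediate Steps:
x(Y) = 980*Y
x(-1253) + sqrt(-2179568 + (-1129659 - 1*919918)) = 980*(-1253) + sqrt(-2179568 + (-1129659 - 1*919918)) = -1227940 + sqrt(-2179568 + (-1129659 - 919918)) = -1227940 + sqrt(-2179568 - 2049577) = -1227940 + sqrt(-4229145) = -1227940 + 3*I*sqrt(469905)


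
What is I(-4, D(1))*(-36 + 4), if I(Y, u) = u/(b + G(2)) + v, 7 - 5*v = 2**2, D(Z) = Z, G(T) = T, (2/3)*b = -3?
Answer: -32/5 ≈ -6.4000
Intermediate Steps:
b = -9/2 (b = (3/2)*(-3) = -9/2 ≈ -4.5000)
v = 3/5 (v = 7/5 - 1/5*2**2 = 7/5 - 1/5*4 = 7/5 - 4/5 = 3/5 ≈ 0.60000)
I(Y, u) = 3/5 - 2*u/5 (I(Y, u) = u/(-9/2 + 2) + 3/5 = u/(-5/2) + 3/5 = -2*u/5 + 3/5 = 3/5 - 2*u/5)
I(-4, D(1))*(-36 + 4) = (3/5 - 2/5*1)*(-36 + 4) = (3/5 - 2/5)*(-32) = (1/5)*(-32) = -32/5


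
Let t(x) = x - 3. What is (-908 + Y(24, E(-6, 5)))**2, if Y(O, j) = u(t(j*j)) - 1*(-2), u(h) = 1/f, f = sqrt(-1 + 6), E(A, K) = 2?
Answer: (4530 - sqrt(5))**2/25 ≈ 8.2003e+5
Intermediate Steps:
t(x) = -3 + x
f = sqrt(5) ≈ 2.2361
u(h) = sqrt(5)/5 (u(h) = 1/(sqrt(5)) = sqrt(5)/5)
Y(O, j) = 2 + sqrt(5)/5 (Y(O, j) = sqrt(5)/5 - 1*(-2) = sqrt(5)/5 + 2 = 2 + sqrt(5)/5)
(-908 + Y(24, E(-6, 5)))**2 = (-908 + (2 + sqrt(5)/5))**2 = (-906 + sqrt(5)/5)**2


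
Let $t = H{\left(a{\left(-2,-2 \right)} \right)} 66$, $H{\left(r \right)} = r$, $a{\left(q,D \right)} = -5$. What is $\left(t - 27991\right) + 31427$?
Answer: $3106$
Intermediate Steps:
$t = -330$ ($t = \left(-5\right) 66 = -330$)
$\left(t - 27991\right) + 31427 = \left(-330 - 27991\right) + 31427 = -28321 + 31427 = 3106$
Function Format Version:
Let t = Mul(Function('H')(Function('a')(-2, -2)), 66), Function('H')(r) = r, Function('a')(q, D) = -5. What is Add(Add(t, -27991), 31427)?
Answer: 3106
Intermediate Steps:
t = -330 (t = Mul(-5, 66) = -330)
Add(Add(t, -27991), 31427) = Add(Add(-330, -27991), 31427) = Add(-28321, 31427) = 3106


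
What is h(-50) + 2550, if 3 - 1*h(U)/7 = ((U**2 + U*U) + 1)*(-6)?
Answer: 212613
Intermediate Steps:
h(U) = 63 + 84*U**2 (h(U) = 21 - 7*((U**2 + U*U) + 1)*(-6) = 21 - 7*((U**2 + U**2) + 1)*(-6) = 21 - 7*(2*U**2 + 1)*(-6) = 21 - 7*(1 + 2*U**2)*(-6) = 21 - 7*(-6 - 12*U**2) = 21 + (42 + 84*U**2) = 63 + 84*U**2)
h(-50) + 2550 = (63 + 84*(-50)**2) + 2550 = (63 + 84*2500) + 2550 = (63 + 210000) + 2550 = 210063 + 2550 = 212613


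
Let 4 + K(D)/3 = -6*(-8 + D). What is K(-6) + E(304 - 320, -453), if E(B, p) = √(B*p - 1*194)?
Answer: 240 + √7054 ≈ 323.99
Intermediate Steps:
E(B, p) = √(-194 + B*p) (E(B, p) = √(B*p - 194) = √(-194 + B*p))
K(D) = 132 - 18*D (K(D) = -12 + 3*(-6*(-8 + D)) = -12 + 3*(48 - 6*D) = -12 + (144 - 18*D) = 132 - 18*D)
K(-6) + E(304 - 320, -453) = (132 - 18*(-6)) + √(-194 + (304 - 320)*(-453)) = (132 + 108) + √(-194 - 16*(-453)) = 240 + √(-194 + 7248) = 240 + √7054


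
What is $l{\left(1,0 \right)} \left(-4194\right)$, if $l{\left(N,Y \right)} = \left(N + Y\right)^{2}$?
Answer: $-4194$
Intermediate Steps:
$l{\left(1,0 \right)} \left(-4194\right) = \left(1 + 0\right)^{2} \left(-4194\right) = 1^{2} \left(-4194\right) = 1 \left(-4194\right) = -4194$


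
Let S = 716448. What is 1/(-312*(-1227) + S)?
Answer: 1/1099272 ≈ 9.0969e-7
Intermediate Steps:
1/(-312*(-1227) + S) = 1/(-312*(-1227) + 716448) = 1/(382824 + 716448) = 1/1099272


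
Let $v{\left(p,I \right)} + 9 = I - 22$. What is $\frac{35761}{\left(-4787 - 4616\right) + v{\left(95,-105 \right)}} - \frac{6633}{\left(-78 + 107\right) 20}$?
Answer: $- \frac{84013567}{5532620} \approx -15.185$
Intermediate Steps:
$v{\left(p,I \right)} = -31 + I$ ($v{\left(p,I \right)} = -9 + \left(I - 22\right) = -9 + \left(-22 + I\right) = -31 + I$)
$\frac{35761}{\left(-4787 - 4616\right) + v{\left(95,-105 \right)}} - \frac{6633}{\left(-78 + 107\right) 20} = \frac{35761}{\left(-4787 - 4616\right) - 136} - \frac{6633}{\left(-78 + 107\right) 20} = \frac{35761}{-9403 - 136} - \frac{6633}{29 \cdot 20} = \frac{35761}{-9539} - \frac{6633}{580} = 35761 \left(- \frac{1}{9539}\right) - \frac{6633}{580} = - \frac{35761}{9539} - \frac{6633}{580} = - \frac{84013567}{5532620}$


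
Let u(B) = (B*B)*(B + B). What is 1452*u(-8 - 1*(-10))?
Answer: 23232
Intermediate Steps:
u(B) = 2*B³ (u(B) = B²*(2*B) = 2*B³)
1452*u(-8 - 1*(-10)) = 1452*(2*(-8 - 1*(-10))³) = 1452*(2*(-8 + 10)³) = 1452*(2*2³) = 1452*(2*8) = 1452*16 = 23232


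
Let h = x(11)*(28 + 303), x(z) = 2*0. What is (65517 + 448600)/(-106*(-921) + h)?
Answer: 514117/97626 ≈ 5.2662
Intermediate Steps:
x(z) = 0
h = 0 (h = 0*(28 + 303) = 0*331 = 0)
(65517 + 448600)/(-106*(-921) + h) = (65517 + 448600)/(-106*(-921) + 0) = 514117/(97626 + 0) = 514117/97626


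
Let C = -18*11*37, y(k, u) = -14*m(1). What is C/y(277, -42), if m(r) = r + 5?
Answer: 1221/14 ≈ 87.214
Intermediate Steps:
m(r) = 5 + r
y(k, u) = -84 (y(k, u) = -14*(5 + 1) = -14*6 = -84)
C = -7326 (C = -198*37 = -7326)
C/y(277, -42) = -7326/(-84) = -7326*(-1/84) = 1221/14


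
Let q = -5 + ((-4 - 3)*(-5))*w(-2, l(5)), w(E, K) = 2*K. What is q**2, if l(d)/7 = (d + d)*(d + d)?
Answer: 2400510025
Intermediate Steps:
l(d) = 28*d**2 (l(d) = 7*((d + d)*(d + d)) = 7*((2*d)*(2*d)) = 7*(4*d**2) = 28*d**2)
q = 48995 (q = -5 + ((-4 - 3)*(-5))*(2*(28*5**2)) = -5 + (-7*(-5))*(2*(28*25)) = -5 + 35*(2*700) = -5 + 35*1400 = -5 + 49000 = 48995)
q**2 = 48995**2 = 2400510025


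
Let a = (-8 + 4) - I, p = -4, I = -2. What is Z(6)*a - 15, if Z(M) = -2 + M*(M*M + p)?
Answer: -395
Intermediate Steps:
Z(M) = -2 + M*(-4 + M²) (Z(M) = -2 + M*(M*M - 4) = -2 + M*(M² - 4) = -2 + M*(-4 + M²))
a = -2 (a = (-8 + 4) - 1*(-2) = -4 + 2 = -2)
Z(6)*a - 15 = (-2 + 6³ - 4*6)*(-2) - 15 = (-2 + 216 - 24)*(-2) - 15 = 190*(-2) - 15 = -380 - 15 = -395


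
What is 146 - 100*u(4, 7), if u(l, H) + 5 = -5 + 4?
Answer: 746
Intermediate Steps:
u(l, H) = -6 (u(l, H) = -5 + (-5 + 4) = -5 - 1 = -6)
146 - 100*u(4, 7) = 146 - 100*(-6) = 146 + 600 = 746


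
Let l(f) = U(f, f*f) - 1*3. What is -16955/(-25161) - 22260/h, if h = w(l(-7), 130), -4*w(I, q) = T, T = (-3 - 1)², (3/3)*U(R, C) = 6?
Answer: 140037920/25161 ≈ 5565.7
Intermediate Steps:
U(R, C) = 6
l(f) = 3 (l(f) = 6 - 1*3 = 6 - 3 = 3)
T = 16 (T = (-4)² = 16)
w(I, q) = -4 (w(I, q) = -¼*16 = -4)
h = -4
-16955/(-25161) - 22260/h = -16955/(-25161) - 22260/(-4) = -16955*(-1/25161) - 22260*(-¼) = 16955/25161 + 5565 = 140037920/25161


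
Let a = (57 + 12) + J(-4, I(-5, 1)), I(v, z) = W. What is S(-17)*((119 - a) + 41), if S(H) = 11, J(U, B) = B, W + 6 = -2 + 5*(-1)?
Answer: 1144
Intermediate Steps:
W = -13 (W = -6 + (-2 + 5*(-1)) = -6 + (-2 - 5) = -6 - 7 = -13)
I(v, z) = -13
a = 56 (a = (57 + 12) - 13 = 69 - 13 = 56)
S(-17)*((119 - a) + 41) = 11*((119 - 1*56) + 41) = 11*((119 - 56) + 41) = 11*(63 + 41) = 11*104 = 1144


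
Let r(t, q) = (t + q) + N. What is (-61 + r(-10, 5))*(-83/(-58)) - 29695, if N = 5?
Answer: -1727373/58 ≈ -29782.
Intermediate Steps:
r(t, q) = 5 + q + t (r(t, q) = (t + q) + 5 = (q + t) + 5 = 5 + q + t)
(-61 + r(-10, 5))*(-83/(-58)) - 29695 = (-61 + (5 + 5 - 10))*(-83/(-58)) - 29695 = (-61 + 0)*(-83*(-1/58)) - 29695 = -61*83/58 - 29695 = -5063/58 - 29695 = -1727373/58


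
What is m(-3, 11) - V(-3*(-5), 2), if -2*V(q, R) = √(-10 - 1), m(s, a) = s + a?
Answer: 8 + I*√11/2 ≈ 8.0 + 1.6583*I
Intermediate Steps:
m(s, a) = a + s
V(q, R) = -I*√11/2 (V(q, R) = -√(-10 - 1)/2 = -I*√11/2)
m(-3, 11) - V(-3*(-5), 2) = (11 - 3) - (-1)*I*√11/2 = 8 + I*√11/2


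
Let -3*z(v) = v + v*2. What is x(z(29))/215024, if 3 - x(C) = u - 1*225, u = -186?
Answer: 207/107512 ≈ 0.0019254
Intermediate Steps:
z(v) = -v (z(v) = -(v + v*2)/3 = -(v + 2*v)/3 = -v)
x(C) = 414 (x(C) = 3 - (-186 - 1*225) = 3 - (-186 - 225) = 3 - 1*(-411) = 3 + 411 = 414)
x(z(29))/215024 = 414/215024 = 414*(1/215024) = 207/107512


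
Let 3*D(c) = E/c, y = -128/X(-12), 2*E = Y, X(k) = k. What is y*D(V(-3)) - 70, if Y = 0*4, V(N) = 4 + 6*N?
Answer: -70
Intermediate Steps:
Y = 0
E = 0 (E = (½)*0 = 0)
y = 32/3 (y = -128/(-12) = -128*(-1/12) = 32/3 ≈ 10.667)
D(c) = 0 (D(c) = (0/c)/3 = (⅓)*0 = 0)
y*D(V(-3)) - 70 = (32/3)*0 - 70 = 0 - 70 = -70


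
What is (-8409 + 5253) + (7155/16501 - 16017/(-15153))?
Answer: -262917476212/83346551 ≈ -3154.5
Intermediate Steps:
(-8409 + 5253) + (7155/16501 - 16017/(-15153)) = -3156 + (7155*(1/16501) - 16017*(-1/15153)) = -3156 + (7155/16501 + 5339/5051) = -3156 + 124238744/83346551 = -262917476212/83346551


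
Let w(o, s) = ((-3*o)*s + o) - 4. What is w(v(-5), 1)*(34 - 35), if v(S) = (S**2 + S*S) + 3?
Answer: 110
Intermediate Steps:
v(S) = 3 + 2*S**2 (v(S) = (S**2 + S**2) + 3 = 2*S**2 + 3 = 3 + 2*S**2)
w(o, s) = -4 + o - 3*o*s (w(o, s) = (-3*o*s + o) - 4 = (o - 3*o*s) - 4 = -4 + o - 3*o*s)
w(v(-5), 1)*(34 - 35) = (-4 + (3 + 2*(-5)**2) - 3*(3 + 2*(-5)**2)*1)*(34 - 35) = (-4 + (3 + 2*25) - 3*(3 + 2*25)*1)*(-1) = (-4 + (3 + 50) - 3*(3 + 50)*1)*(-1) = (-4 + 53 - 3*53*1)*(-1) = (-4 + 53 - 159)*(-1) = -110*(-1) = 110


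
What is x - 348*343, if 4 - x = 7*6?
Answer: -119402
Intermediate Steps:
x = -38 (x = 4 - 7*6 = 4 - 1*42 = 4 - 42 = -38)
x - 348*343 = -38 - 348*343 = -38 - 119364 = -119402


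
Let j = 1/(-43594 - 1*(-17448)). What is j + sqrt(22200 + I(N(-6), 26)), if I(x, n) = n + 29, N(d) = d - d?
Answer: -1/26146 + sqrt(22255) ≈ 149.18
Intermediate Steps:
N(d) = 0
I(x, n) = 29 + n
j = -1/26146 (j = 1/(-43594 + 17448) = 1/(-26146) = -1/26146 ≈ -3.8247e-5)
j + sqrt(22200 + I(N(-6), 26)) = -1/26146 + sqrt(22200 + (29 + 26)) = -1/26146 + sqrt(22200 + 55) = -1/26146 + sqrt(22255)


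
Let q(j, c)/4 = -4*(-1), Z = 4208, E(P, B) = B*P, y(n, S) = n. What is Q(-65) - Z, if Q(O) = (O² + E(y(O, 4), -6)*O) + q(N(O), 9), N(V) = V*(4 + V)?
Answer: -25317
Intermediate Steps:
q(j, c) = 16 (q(j, c) = 4*(-4*(-1)) = 4*4 = 16)
Q(O) = 16 - 5*O² (Q(O) = (O² + (-6*O)*O) + 16 = (O² - 6*O²) + 16 = -5*O² + 16 = 16 - 5*O²)
Q(-65) - Z = (16 - 5*(-65)²) - 1*4208 = (16 - 5*4225) - 4208 = (16 - 21125) - 4208 = -21109 - 4208 = -25317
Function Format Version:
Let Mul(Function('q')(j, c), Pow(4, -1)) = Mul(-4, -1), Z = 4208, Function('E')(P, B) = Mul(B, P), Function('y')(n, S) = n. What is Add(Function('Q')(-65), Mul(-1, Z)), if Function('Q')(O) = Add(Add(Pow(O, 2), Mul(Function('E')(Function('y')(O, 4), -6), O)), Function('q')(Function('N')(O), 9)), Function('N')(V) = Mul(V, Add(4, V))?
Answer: -25317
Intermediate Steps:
Function('q')(j, c) = 16 (Function('q')(j, c) = Mul(4, Mul(-4, -1)) = Mul(4, 4) = 16)
Function('Q')(O) = Add(16, Mul(-5, Pow(O, 2))) (Function('Q')(O) = Add(Add(Pow(O, 2), Mul(Mul(-6, O), O)), 16) = Add(Add(Pow(O, 2), Mul(-6, Pow(O, 2))), 16) = Add(Mul(-5, Pow(O, 2)), 16) = Add(16, Mul(-5, Pow(O, 2))))
Add(Function('Q')(-65), Mul(-1, Z)) = Add(Add(16, Mul(-5, Pow(-65, 2))), Mul(-1, 4208)) = Add(Add(16, Mul(-5, 4225)), -4208) = Add(Add(16, -21125), -4208) = Add(-21109, -4208) = -25317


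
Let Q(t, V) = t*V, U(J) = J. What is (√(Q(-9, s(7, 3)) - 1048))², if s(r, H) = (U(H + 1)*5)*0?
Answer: -1048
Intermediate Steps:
s(r, H) = 0 (s(r, H) = ((H + 1)*5)*0 = ((1 + H)*5)*0 = (5 + 5*H)*0 = 0)
Q(t, V) = V*t
(√(Q(-9, s(7, 3)) - 1048))² = (√(0*(-9) - 1048))² = (√(0 - 1048))² = (√(-1048))² = (2*I*√262)² = -1048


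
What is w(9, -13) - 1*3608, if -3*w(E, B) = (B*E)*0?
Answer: -3608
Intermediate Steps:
w(E, B) = 0 (w(E, B) = -B*E*0/3 = -⅓*0 = 0)
w(9, -13) - 1*3608 = 0 - 1*3608 = 0 - 3608 = -3608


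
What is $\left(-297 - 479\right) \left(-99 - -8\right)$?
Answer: $70616$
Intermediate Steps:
$\left(-297 - 479\right) \left(-99 - -8\right) = - 776 \left(-99 + 8\right) = \left(-776\right) \left(-91\right) = 70616$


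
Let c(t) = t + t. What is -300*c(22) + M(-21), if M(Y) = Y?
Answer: -13221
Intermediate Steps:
c(t) = 2*t
-300*c(22) + M(-21) = -600*22 - 21 = -300*44 - 21 = -13200 - 21 = -13221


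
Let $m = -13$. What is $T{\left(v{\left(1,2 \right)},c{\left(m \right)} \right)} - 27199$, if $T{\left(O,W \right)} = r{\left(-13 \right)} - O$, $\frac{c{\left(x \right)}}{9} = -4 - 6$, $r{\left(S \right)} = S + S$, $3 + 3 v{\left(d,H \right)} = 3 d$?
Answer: $-27225$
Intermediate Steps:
$v{\left(d,H \right)} = -1 + d$ ($v{\left(d,H \right)} = -1 + \frac{3 d}{3} = -1 + d$)
$r{\left(S \right)} = 2 S$
$c{\left(x \right)} = -90$ ($c{\left(x \right)} = 9 \left(-4 - 6\right) = 9 \left(-10\right) = -90$)
$T{\left(O,W \right)} = -26 - O$ ($T{\left(O,W \right)} = 2 \left(-13\right) - O = -26 - O$)
$T{\left(v{\left(1,2 \right)},c{\left(m \right)} \right)} - 27199 = \left(-26 - \left(-1 + 1\right)\right) - 27199 = \left(-26 - 0\right) - 27199 = \left(-26 + 0\right) - 27199 = -26 - 27199 = -27225$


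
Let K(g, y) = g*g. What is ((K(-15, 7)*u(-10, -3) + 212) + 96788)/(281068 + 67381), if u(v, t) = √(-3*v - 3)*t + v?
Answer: 94750/348449 - 2025*√3/348449 ≈ 0.26185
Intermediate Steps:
K(g, y) = g²
u(v, t) = v + t*√(-3 - 3*v) (u(v, t) = √(-3 - 3*v)*t + v = t*√(-3 - 3*v) + v = v + t*√(-3 - 3*v))
((K(-15, 7)*u(-10, -3) + 212) + 96788)/(281068 + 67381) = (((-15)²*(-10 - 3*√(-3 - 3*(-10))) + 212) + 96788)/(281068 + 67381) = ((225*(-10 - 3*√(-3 + 30)) + 212) + 96788)/348449 = ((225*(-10 - 9*√3) + 212) + 96788)*(1/348449) = (((-2250 - 2025*√3) + 212) + 96788)*(1/348449) = ((-2038 - 2025*√3) + 96788)*(1/348449) = (94750 - 2025*√3)*(1/348449) = 94750/348449 - 2025*√3/348449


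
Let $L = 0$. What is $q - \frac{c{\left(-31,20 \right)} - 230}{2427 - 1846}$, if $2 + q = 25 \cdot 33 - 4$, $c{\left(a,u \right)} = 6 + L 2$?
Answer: $\frac{68009}{83} \approx 819.39$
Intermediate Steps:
$c{\left(a,u \right)} = 6$ ($c{\left(a,u \right)} = 6 + 0 \cdot 2 = 6 + 0 = 6$)
$q = 819$ ($q = -2 + \left(25 \cdot 33 - 4\right) = -2 + \left(825 - 4\right) = -2 + 821 = 819$)
$q - \frac{c{\left(-31,20 \right)} - 230}{2427 - 1846} = 819 - \frac{6 - 230}{2427 - 1846} = 819 - - \frac{224}{581} = 819 - \left(-224\right) \frac{1}{581} = 819 - - \frac{32}{83} = 819 + \frac{32}{83} = \frac{68009}{83}$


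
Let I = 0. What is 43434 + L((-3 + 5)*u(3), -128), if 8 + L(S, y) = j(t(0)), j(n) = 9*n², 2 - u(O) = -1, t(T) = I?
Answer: 43426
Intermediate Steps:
t(T) = 0
u(O) = 3 (u(O) = 2 - 1*(-1) = 2 + 1 = 3)
L(S, y) = -8 (L(S, y) = -8 + 9*0² = -8 + 9*0 = -8 + 0 = -8)
43434 + L((-3 + 5)*u(3), -128) = 43434 - 8 = 43426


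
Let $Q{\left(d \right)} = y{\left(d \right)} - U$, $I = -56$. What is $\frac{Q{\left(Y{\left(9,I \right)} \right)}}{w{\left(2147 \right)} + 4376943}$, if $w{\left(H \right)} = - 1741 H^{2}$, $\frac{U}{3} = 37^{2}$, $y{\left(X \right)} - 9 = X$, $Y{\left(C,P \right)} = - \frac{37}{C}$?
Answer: $\frac{36919}{72188570934} \approx 5.1142 \cdot 10^{-7}$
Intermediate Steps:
$y{\left(X \right)} = 9 + X$
$U = 4107$ ($U = 3 \cdot 37^{2} = 3 \cdot 1369 = 4107$)
$Q{\left(d \right)} = -4098 + d$ ($Q{\left(d \right)} = \left(9 + d\right) - 4107 = -4098 + d$)
$\frac{Q{\left(Y{\left(9,I \right)} \right)}}{w{\left(2147 \right)} + 4376943} = \frac{-4098 - \frac{37}{9}}{- 1741 \cdot 2147^{2} + 4376943} = \frac{-4098 - \frac{37}{9}}{\left(-1741\right) 4609609 + 4376943} = \frac{-4098 - \frac{37}{9}}{-8025329269 + 4376943} = - \frac{36919}{9 \left(-8020952326\right)} = \left(- \frac{36919}{9}\right) \left(- \frac{1}{8020952326}\right) = \frac{36919}{72188570934}$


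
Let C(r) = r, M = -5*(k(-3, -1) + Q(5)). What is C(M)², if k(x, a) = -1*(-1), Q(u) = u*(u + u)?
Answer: 65025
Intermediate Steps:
Q(u) = 2*u² (Q(u) = u*(2*u) = 2*u²)
k(x, a) = 1
M = -255 (M = -5*(1 + 2*5²) = -5*(1 + 2*25) = -5*(1 + 50) = -5*51 = -255)
C(M)² = (-255)² = 65025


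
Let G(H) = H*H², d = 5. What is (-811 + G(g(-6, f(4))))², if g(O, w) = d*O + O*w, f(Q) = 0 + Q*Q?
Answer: 4004749408969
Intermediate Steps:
f(Q) = Q² (f(Q) = 0 + Q² = Q²)
g(O, w) = 5*O + O*w
G(H) = H³
(-811 + G(g(-6, f(4))))² = (-811 + (-6*(5 + 4²))³)² = (-811 + (-6*(5 + 16))³)² = (-811 + (-6*21)³)² = (-811 + (-126)³)² = (-811 - 2000376)² = (-2001187)² = 4004749408969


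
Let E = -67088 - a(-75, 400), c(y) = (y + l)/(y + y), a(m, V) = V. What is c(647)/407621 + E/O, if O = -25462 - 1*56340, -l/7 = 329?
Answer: 8899297810500/10786852919087 ≈ 0.82501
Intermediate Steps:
l = -2303 (l = -7*329 = -2303)
c(y) = (-2303 + y)/(2*y) (c(y) = (y - 2303)/(y + y) = (-2303 + y)/((2*y)) = (-2303 + y)*(1/(2*y)) = (-2303 + y)/(2*y))
O = -81802 (O = -25462 - 56340 = -81802)
E = -67488 (E = -67088 - 1*400 = -67088 - 400 = -67488)
c(647)/407621 + E/O = ((1/2)*(-2303 + 647)/647)/407621 - 67488/(-81802) = ((1/2)*(1/647)*(-1656))*(1/407621) - 67488*(-1/81802) = -828/647*1/407621 + 33744/40901 = -828/263730787 + 33744/40901 = 8899297810500/10786852919087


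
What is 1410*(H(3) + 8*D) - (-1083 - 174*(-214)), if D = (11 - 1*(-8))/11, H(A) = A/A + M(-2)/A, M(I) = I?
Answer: -178193/11 ≈ -16199.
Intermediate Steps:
H(A) = 1 - 2/A (H(A) = A/A - 2/A = 1 - 2/A)
D = 19/11 (D = (11 + 8)*(1/11) = 19*(1/11) = 19/11 ≈ 1.7273)
1410*(H(3) + 8*D) - (-1083 - 174*(-214)) = 1410*((-2 + 3)/3 + 8*(19/11)) - (-1083 - 174*(-214)) = 1410*((⅓)*1 + 152/11) - (-1083 + 37236) = 1410*(⅓ + 152/11) - 1*36153 = 1410*(467/33) - 36153 = 219490/11 - 36153 = -178193/11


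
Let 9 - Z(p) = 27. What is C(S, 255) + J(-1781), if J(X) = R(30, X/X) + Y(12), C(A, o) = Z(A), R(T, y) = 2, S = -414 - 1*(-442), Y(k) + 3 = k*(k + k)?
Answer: 269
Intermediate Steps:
Z(p) = -18 (Z(p) = 9 - 1*27 = 9 - 27 = -18)
Y(k) = -3 + 2*k² (Y(k) = -3 + k*(k + k) = -3 + k*(2*k) = -3 + 2*k²)
S = 28 (S = -414 + 442 = 28)
C(A, o) = -18
J(X) = 287 (J(X) = 2 + (-3 + 2*12²) = 2 + (-3 + 2*144) = 2 + (-3 + 288) = 2 + 285 = 287)
C(S, 255) + J(-1781) = -18 + 287 = 269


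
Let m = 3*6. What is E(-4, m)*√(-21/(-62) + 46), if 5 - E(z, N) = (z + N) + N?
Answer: -351*√1054/62 ≈ -183.80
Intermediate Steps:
m = 18
E(z, N) = 5 - z - 2*N (E(z, N) = 5 - ((z + N) + N) = 5 - ((N + z) + N) = 5 - (z + 2*N) = 5 + (-z - 2*N) = 5 - z - 2*N)
E(-4, m)*√(-21/(-62) + 46) = (5 - 1*(-4) - 2*18)*√(-21/(-62) + 46) = (5 + 4 - 36)*√(-21*(-1/62) + 46) = -27*√(21/62 + 46) = -351*√1054/62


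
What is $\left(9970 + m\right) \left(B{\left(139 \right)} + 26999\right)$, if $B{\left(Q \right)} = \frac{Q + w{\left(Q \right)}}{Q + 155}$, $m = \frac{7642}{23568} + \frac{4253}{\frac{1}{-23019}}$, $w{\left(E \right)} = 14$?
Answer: $- \frac{3052196312343738811}{1154832} \approx -2.643 \cdot 10^{12}$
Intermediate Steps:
$m = - \frac{1153651321867}{11784}$ ($m = 7642 \cdot \frac{1}{23568} + \frac{4253}{- \frac{1}{23019}} = \frac{3821}{11784} + 4253 \left(-23019\right) = \frac{3821}{11784} - 97899807 = - \frac{1153651321867}{11784} \approx -9.79 \cdot 10^{7}$)
$B{\left(Q \right)} = \frac{14 + Q}{155 + Q}$ ($B{\left(Q \right)} = \frac{Q + 14}{Q + 155} = \frac{14 + Q}{155 + Q}$)
$\left(9970 + m\right) \left(B{\left(139 \right)} + 26999\right) = \left(9970 - \frac{1153651321867}{11784}\right) \left(\frac{14 + 139}{155 + 139} + 26999\right) = - \frac{1153533835387 \left(\frac{1}{294} \cdot 153 + 26999\right)}{11784} = - \frac{1153533835387 \left(\frac{51}{98} + 26999\right)}{11784} = \left(- \frac{1153533835387}{11784}\right) \frac{2645953}{98} = - \frac{3052196312343738811}{1154832}$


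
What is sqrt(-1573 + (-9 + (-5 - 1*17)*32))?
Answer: 3*I*sqrt(254) ≈ 47.812*I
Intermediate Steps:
sqrt(-1573 + (-9 + (-5 - 1*17)*32)) = sqrt(-1573 + (-9 + (-5 - 17)*32)) = sqrt(-1573 + (-9 - 22*32)) = sqrt(-1573 + (-9 - 704)) = sqrt(-1573 - 713) = sqrt(-2286) = 3*I*sqrt(254)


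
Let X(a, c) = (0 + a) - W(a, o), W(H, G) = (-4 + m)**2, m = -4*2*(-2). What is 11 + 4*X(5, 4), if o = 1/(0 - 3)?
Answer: -545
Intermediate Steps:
o = -1/3 (o = 1/(-3) = -1/3 ≈ -0.33333)
m = 16 (m = -8*(-2) = 16)
W(H, G) = 144 (W(H, G) = (-4 + 16)**2 = 12**2 = 144)
X(a, c) = -144 + a (X(a, c) = (0 + a) - 1*144 = a - 144 = -144 + a)
11 + 4*X(5, 4) = 11 + 4*(-144 + 5) = 11 + 4*(-139) = 11 - 556 = -545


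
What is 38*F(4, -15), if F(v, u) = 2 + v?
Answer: 228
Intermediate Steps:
38*F(4, -15) = 38*(2 + 4) = 38*6 = 228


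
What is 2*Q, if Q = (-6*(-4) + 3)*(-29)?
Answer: -1566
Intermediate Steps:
Q = -783 (Q = (24 + 3)*(-29) = 27*(-29) = -783)
2*Q = 2*(-783) = -1566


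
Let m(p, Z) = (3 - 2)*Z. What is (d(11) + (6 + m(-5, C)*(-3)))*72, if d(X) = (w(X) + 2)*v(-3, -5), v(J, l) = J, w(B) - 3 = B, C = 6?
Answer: -4320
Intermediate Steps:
m(p, Z) = Z (m(p, Z) = 1*Z = Z)
w(B) = 3 + B
d(X) = -15 - 3*X (d(X) = ((3 + X) + 2)*(-3) = (5 + X)*(-3) = -15 - 3*X)
(d(11) + (6 + m(-5, C)*(-3)))*72 = ((-15 - 3*11) + (6 + 6*(-3)))*72 = ((-15 - 33) + (6 - 18))*72 = (-48 - 12)*72 = -60*72 = -4320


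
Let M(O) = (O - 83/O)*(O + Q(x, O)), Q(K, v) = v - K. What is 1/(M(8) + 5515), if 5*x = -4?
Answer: 10/54751 ≈ 0.00018265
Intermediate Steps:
x = -⅘ (x = (⅕)*(-4) = -⅘ ≈ -0.80000)
M(O) = (⅘ + 2*O)*(O - 83/O) (M(O) = (O - 83/O)*(O + (O - 1*(-⅘))) = (O - 83/O)*(O + (O + ⅘)) = (O - 83/O)*(O + (⅘ + O)) = (O - 83/O)*(⅘ + 2*O) = (⅘ + 2*O)*(O - 83/O))
1/(M(8) + 5515) = 1/((-166 + 2*8² - 332/5/8 + (⅘)*8) + 5515) = 1/((-166 + 2*64 - 332/5*⅛ + 32/5) + 5515) = 1/((-166 + 128 - 83/10 + 32/5) + 5515) = 1/(-399/10 + 5515) = 1/(54751/10) = 10/54751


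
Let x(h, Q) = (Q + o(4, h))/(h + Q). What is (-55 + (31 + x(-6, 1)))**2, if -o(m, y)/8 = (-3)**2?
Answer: 2401/25 ≈ 96.040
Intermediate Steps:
o(m, y) = -72 (o(m, y) = -8*(-3)**2 = -8*9 = -72)
x(h, Q) = (-72 + Q)/(Q + h) (x(h, Q) = (Q - 72)/(h + Q) = (-72 + Q)/(Q + h))
(-55 + (31 + x(-6, 1)))**2 = (-55 + (31 + (-72 + 1)/(1 - 6)))**2 = (-55 + (31 - 71/(-5)))**2 = (-55 + (31 - 1/5*(-71)))**2 = (-55 + (31 + 71/5))**2 = (-55 + 226/5)**2 = (-49/5)**2 = 2401/25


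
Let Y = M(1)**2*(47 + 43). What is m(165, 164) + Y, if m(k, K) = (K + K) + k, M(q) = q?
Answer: 583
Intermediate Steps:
m(k, K) = k + 2*K (m(k, K) = 2*K + k = k + 2*K)
Y = 90 (Y = 1**2*(47 + 43) = 1*90 = 90)
m(165, 164) + Y = (165 + 2*164) + 90 = (165 + 328) + 90 = 493 + 90 = 583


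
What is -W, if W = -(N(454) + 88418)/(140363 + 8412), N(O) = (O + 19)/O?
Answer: 729859/1228070 ≈ 0.59431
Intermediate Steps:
N(O) = (19 + O)/O
W = -729859/1228070 (W = -((19 + 454)/454 + 88418)/(140363 + 8412) = -((1/454)*473 + 88418)/148775 = -(473/454 + 88418)/148775 = -40142245/(454*148775) = -1*729859/1228070 = -729859/1228070 ≈ -0.59431)
-W = -1*(-729859/1228070) = 729859/1228070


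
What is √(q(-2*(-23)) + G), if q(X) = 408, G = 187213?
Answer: 7*√3829 ≈ 433.15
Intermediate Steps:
√(q(-2*(-23)) + G) = √(408 + 187213) = √187621 = 7*√3829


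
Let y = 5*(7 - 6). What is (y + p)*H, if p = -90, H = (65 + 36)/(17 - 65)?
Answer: 8585/48 ≈ 178.85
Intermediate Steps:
H = -101/48 (H = 101/(-48) = 101*(-1/48) = -101/48 ≈ -2.1042)
y = 5 (y = 5*1 = 5)
(y + p)*H = (5 - 90)*(-101/48) = -85*(-101/48) = 8585/48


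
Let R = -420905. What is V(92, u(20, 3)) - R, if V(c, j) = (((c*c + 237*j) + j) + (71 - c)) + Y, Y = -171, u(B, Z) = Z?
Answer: 429891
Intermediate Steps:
V(c, j) = -100 + c**2 - c + 238*j (V(c, j) = (((c*c + 237*j) + j) + (71 - c)) - 171 = (((c**2 + 237*j) + j) + (71 - c)) - 171 = ((c**2 + 238*j) + (71 - c)) - 171 = (71 + c**2 - c + 238*j) - 171 = -100 + c**2 - c + 238*j)
V(92, u(20, 3)) - R = (-100 + 92**2 - 1*92 + 238*3) - 1*(-420905) = (-100 + 8464 - 92 + 714) + 420905 = 8986 + 420905 = 429891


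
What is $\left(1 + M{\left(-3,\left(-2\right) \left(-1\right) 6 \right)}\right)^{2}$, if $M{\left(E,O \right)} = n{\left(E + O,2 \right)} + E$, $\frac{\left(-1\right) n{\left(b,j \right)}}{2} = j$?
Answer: $36$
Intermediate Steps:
$n{\left(b,j \right)} = - 2 j$
$M{\left(E,O \right)} = -4 + E$ ($M{\left(E,O \right)} = \left(-2\right) 2 + E = -4 + E$)
$\left(1 + M{\left(-3,\left(-2\right) \left(-1\right) 6 \right)}\right)^{2} = \left(1 - 7\right)^{2} = \left(-6\right)^{2} = 36$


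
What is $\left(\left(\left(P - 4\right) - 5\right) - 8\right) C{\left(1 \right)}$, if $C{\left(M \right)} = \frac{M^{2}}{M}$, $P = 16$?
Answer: $-1$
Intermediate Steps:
$C{\left(M \right)} = M$
$\left(\left(\left(P - 4\right) - 5\right) - 8\right) C{\left(1 \right)} = \left(\left(\left(16 - 4\right) - 5\right) - 8\right) 1 = \left(\left(12 - 5\right) - 8\right) 1 = \left(7 - 8\right) 1 = \left(-1\right) 1 = -1$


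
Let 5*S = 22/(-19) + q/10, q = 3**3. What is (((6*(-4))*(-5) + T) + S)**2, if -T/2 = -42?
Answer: 37672092649/902500 ≈ 41742.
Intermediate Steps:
q = 27
T = 84 (T = -2*(-42) = 84)
S = 293/950 (S = (22/(-19) + 27/10)/5 = (22*(-1/19) + 27*(1/10))/5 = (-22/19 + 27/10)/5 = (1/5)*(293/190) = 293/950 ≈ 0.30842)
(((6*(-4))*(-5) + T) + S)**2 = (((6*(-4))*(-5) + 84) + 293/950)**2 = ((-24*(-5) + 84) + 293/950)**2 = ((120 + 84) + 293/950)**2 = (204 + 293/950)**2 = (194093/950)**2 = 37672092649/902500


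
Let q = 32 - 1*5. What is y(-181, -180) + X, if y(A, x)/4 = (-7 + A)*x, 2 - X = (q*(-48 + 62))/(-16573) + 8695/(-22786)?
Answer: 51117226666179/377632378 ≈ 1.3536e+5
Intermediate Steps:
q = 27 (q = 32 - 5 = 27)
X = 907980099/377632378 (X = 2 - ((27*(-48 + 62))/(-16573) + 8695/(-22786)) = 2 - ((27*14)*(-1/16573) + 8695*(-1/22786)) = 2 - (378*(-1/16573) - 8695/22786) = 2 - (-378/16573 - 8695/22786) = 2 - 1*(-152715343/377632378) = 2 + 152715343/377632378 = 907980099/377632378 ≈ 2.4044)
y(A, x) = 4*x*(-7 + A) (y(A, x) = 4*((-7 + A)*x) = 4*(x*(-7 + A)) = 4*x*(-7 + A))
y(-181, -180) + X = 4*(-180)*(-7 - 181) + 907980099/377632378 = 4*(-180)*(-188) + 907980099/377632378 = 135360 + 907980099/377632378 = 51117226666179/377632378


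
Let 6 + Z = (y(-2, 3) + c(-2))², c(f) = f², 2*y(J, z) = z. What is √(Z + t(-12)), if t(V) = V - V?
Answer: √97/2 ≈ 4.9244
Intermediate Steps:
y(J, z) = z/2
Z = 97/4 (Z = -6 + ((½)*3 + (-2)²)² = -6 + (3/2 + 4)² = -6 + (11/2)² = -6 + 121/4 = 97/4 ≈ 24.250)
t(V) = 0
√(Z + t(-12)) = √(97/4 + 0) = √(97/4) = √97/2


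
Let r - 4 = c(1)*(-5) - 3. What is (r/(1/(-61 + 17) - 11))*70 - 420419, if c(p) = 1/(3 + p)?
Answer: -40780489/97 ≈ -4.2042e+5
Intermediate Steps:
r = -¼ (r = 4 + (-5/(3 + 1) - 3) = 4 + (-5/4 - 3) = 4 - 17/4 = -¼ ≈ -0.25000)
(r/(1/(-61 + 17) - 11))*70 - 420419 = (-¼/(1/(-61 + 17) - 11))*70 - 420419 = (-¼/(1/(-44) - 11))*70 - 420419 = (-¼/(-1/44 - 11))*70 - 420419 = (-¼/(-485/44))*70 - 420419 = -44/485*(-¼)*70 - 420419 = (11/485)*70 - 420419 = 154/97 - 420419 = -40780489/97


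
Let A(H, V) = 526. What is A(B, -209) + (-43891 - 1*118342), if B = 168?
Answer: -161707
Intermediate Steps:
A(B, -209) + (-43891 - 1*118342) = 526 + (-43891 - 1*118342) = 526 + (-43891 - 118342) = 526 - 162233 = -161707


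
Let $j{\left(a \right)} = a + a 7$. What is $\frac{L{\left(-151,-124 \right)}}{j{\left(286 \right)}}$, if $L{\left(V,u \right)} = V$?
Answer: $- \frac{151}{2288} \approx -0.065997$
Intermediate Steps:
$j{\left(a \right)} = 8 a$ ($j{\left(a \right)} = a + 7 a = 8 a$)
$\frac{L{\left(-151,-124 \right)}}{j{\left(286 \right)}} = - \frac{151}{8 \cdot 286} = - \frac{151}{2288}$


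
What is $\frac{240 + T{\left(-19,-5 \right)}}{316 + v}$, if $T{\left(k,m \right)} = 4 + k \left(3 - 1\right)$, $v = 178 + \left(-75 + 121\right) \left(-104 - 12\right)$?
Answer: $- \frac{103}{2421} \approx -0.042544$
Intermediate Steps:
$v = -5158$ ($v = 178 + 46 \left(-116\right) = 178 - 5336 = -5158$)
$T{\left(k,m \right)} = 4 + 2 k$ ($T{\left(k,m \right)} = 4 + k 2 = 4 + 2 k$)
$\frac{240 + T{\left(-19,-5 \right)}}{316 + v} = \frac{240 + \left(4 + 2 \left(-19\right)\right)}{316 - 5158} = \frac{240 + \left(4 - 38\right)}{-4842} = \left(240 - 34\right) \left(- \frac{1}{4842}\right) = 206 \left(- \frac{1}{4842}\right) = - \frac{103}{2421}$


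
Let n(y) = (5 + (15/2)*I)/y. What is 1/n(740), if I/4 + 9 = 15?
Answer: 4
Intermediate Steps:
I = 24 (I = -36 + 4*15 = -36 + 60 = 24)
n(y) = 185/y (n(y) = (5 + (15/2)*24)/y = (5 + 180)/y = 185/y)
1/n(740) = 1/(185/740) = 1/(185*(1/740)) = 1/(¼) = 4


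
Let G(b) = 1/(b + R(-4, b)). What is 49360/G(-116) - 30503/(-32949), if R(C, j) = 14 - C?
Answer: -159383508217/32949 ≈ -4.8373e+6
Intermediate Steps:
G(b) = 1/(18 + b) (G(b) = 1/(b + (14 - 1*(-4))) = 1/(b + (14 + 4)) = 1/(b + 18) = 1/(18 + b))
49360/G(-116) - 30503/(-32949) = 49360/(1/(18 - 116)) - 30503/(-32949) = 49360/(1/(-98)) - 30503*(-1/32949) = 49360/(-1/98) + 30503/32949 = 49360*(-98) + 30503/32949 = -4837280 + 30503/32949 = -159383508217/32949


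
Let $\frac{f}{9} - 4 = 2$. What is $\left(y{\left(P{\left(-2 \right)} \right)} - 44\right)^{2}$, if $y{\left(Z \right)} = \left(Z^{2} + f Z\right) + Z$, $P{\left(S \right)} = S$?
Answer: $22500$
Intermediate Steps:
$f = 54$ ($f = 36 + 9 \cdot 2 = 36 + 18 = 54$)
$y{\left(Z \right)} = Z^{2} + 55 Z$ ($y{\left(Z \right)} = \left(Z^{2} + 54 Z\right) + Z = Z^{2} + 55 Z$)
$\left(y{\left(P{\left(-2 \right)} \right)} - 44\right)^{2} = \left(- 2 \left(55 - 2\right) - 44\right)^{2} = \left(\left(-2\right) 53 - 44\right)^{2} = \left(-106 - 44\right)^{2} = \left(-150\right)^{2} = 22500$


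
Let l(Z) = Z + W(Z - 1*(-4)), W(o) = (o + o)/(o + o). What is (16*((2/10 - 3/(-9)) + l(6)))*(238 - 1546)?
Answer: -788288/5 ≈ -1.5766e+5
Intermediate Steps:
W(o) = 1 (W(o) = (2*o)/((2*o)) = (2*o)*(1/(2*o)) = 1)
l(Z) = 1 + Z (l(Z) = Z + 1 = 1 + Z)
(16*((2/10 - 3/(-9)) + l(6)))*(238 - 1546) = (16*((2/10 - 3/(-9)) + (1 + 6)))*(238 - 1546) = (16*((2*(⅒) - 3*(-⅑)) + 7))*(-1308) = (16*((⅕ + ⅓) + 7))*(-1308) = (16*(8/15 + 7))*(-1308) = (16*(113/15))*(-1308) = (1808/15)*(-1308) = -788288/5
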